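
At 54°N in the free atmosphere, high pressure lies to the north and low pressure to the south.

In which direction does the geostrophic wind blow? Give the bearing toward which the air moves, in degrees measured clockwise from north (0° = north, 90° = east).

The pressure-gradient force points toward the south (bearing 180°).
Geostrophic balance: in the Northern Hemisphere the Coriolis force deflects motion to the right, so the geostrophic wind blows 90° to the right of the pressure-gradient force (low pressure on the left).
Rotating 180° by 90° clockwise gives 270° — the wind blows toward the west.

270°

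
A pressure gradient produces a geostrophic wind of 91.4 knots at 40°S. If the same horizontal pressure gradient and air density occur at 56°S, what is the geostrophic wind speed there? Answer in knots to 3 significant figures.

70.9 knots

With the same pressure gradient and density, V_g ∝ 1/f ∝ 1/sin φ.
V₂ = V₁ · sin φ₁ / sin φ₂ = 91.4 × sin 40° / sin 56°
V₂ = 91.4 × 0.6428/0.8290 = 70.9 knots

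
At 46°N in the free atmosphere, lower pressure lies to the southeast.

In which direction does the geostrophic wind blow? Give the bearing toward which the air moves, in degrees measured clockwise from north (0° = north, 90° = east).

The pressure-gradient force points toward the southeast (bearing 135°).
Geostrophic balance: in the Northern Hemisphere the Coriolis force deflects motion to the right, so the geostrophic wind blows 90° to the right of the pressure-gradient force (low pressure on the left).
Rotating 135° by 90° clockwise gives 225° — the wind blows toward the southwest.

225°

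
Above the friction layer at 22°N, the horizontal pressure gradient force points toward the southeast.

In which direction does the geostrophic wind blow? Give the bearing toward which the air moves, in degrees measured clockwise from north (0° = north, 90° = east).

225°

The pressure-gradient force points toward the southeast (bearing 135°).
Geostrophic balance: in the Northern Hemisphere the Coriolis force deflects motion to the right, so the geostrophic wind blows 90° to the right of the pressure-gradient force (low pressure on the left).
Rotating 135° by 90° clockwise gives 225° — the wind blows toward the southwest.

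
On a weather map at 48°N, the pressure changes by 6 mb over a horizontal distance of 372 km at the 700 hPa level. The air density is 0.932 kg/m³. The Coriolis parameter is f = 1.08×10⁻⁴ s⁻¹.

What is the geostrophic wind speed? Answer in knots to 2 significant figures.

Pressure gradient: |∂P/∂n| = 600 Pa / 372000 m = 1.61×10⁻³ Pa/m
Geostrophic balance (pressure-gradient force = Coriolis force):
V_g = (1/(fρ)) |∂P/∂n| = 1.61×10⁻³ / (1.08×10⁻⁴ × 0.932) = 16.0 m/s
Converting: 16.0 m/s × 1.944 = 31 knots

31 knots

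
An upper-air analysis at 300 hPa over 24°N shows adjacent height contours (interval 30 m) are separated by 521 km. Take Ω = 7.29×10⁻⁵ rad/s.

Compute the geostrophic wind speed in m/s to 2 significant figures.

Coriolis parameter at 24°N:
f = 2Ω sin φ = 2 × 7.29×10⁻⁵ × sin 24° = 5.93×10⁻⁵ s⁻¹
Height gradient: |∂Z/∂n| = 30 m / 521000 m = 5.76×10⁻⁵
On a pressure surface, geostrophic balance gives V_g = (g/f)|∂Z/∂n|:
V_g = 9.81 × 5.76×10⁻⁵ / 5.93×10⁻⁵ = 9.53 m/s

9.5 m/s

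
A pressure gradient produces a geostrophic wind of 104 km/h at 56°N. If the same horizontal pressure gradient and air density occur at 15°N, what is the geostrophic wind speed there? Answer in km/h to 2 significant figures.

With the same pressure gradient and density, V_g ∝ 1/f ∝ 1/sin φ.
V₂ = V₁ · sin φ₁ / sin φ₂ = 104 × sin 56° / sin 15°
V₂ = 104 × 0.8290/0.2588 = 330 km/h

330 km/h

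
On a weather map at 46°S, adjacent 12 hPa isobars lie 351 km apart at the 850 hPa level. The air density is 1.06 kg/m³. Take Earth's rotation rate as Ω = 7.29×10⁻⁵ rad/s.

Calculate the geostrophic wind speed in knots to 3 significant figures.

59.8 knots

Coriolis parameter at 46°S:
f = 2Ω sin φ = 2 × 7.29×10⁻⁵ × sin 46° = 1.05×10⁻⁴ s⁻¹
Pressure gradient: |∂P/∂n| = 1200 Pa / 351000 m = 3.42×10⁻³ Pa/m
Geostrophic balance (pressure-gradient force = Coriolis force):
V_g = (1/(fρ)) |∂P/∂n| = 3.42×10⁻³ / (1.05×10⁻⁴ × 1.06) = 30.8 m/s
Converting: 30.8 m/s × 1.944 = 59.8 knots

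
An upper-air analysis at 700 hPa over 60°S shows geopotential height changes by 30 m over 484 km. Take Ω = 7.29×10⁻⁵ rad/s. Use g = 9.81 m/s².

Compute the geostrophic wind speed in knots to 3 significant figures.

9.36 knots

Coriolis parameter at 60°S:
f = 2Ω sin φ = 2 × 7.29×10⁻⁵ × sin 60° = 1.26×10⁻⁴ s⁻¹
Height gradient: |∂Z/∂n| = 30 m / 484000 m = 6.20×10⁻⁵
On a pressure surface, geostrophic balance gives V_g = (g/f)|∂Z/∂n|:
V_g = 9.81 × 6.20×10⁻⁵ / 1.26×10⁻⁴ = 4.82 m/s
Converting: 4.82 m/s × 1.944 = 9.36 knots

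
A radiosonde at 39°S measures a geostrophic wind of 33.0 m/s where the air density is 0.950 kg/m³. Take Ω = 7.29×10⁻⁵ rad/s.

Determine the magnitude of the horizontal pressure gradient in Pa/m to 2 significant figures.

2.9×10⁻³ Pa/m

Coriolis parameter at 39°S:
f = 2Ω sin φ = 2 × 7.29×10⁻⁵ × sin 39° = 9.18×10⁻⁵ s⁻¹
Geostrophic balance rearranged: |∂P/∂n| = f ρ V_g
|∂P/∂n| = 9.18×10⁻⁵ × 0.950 × 33.0 = 2.88×10⁻³ Pa/m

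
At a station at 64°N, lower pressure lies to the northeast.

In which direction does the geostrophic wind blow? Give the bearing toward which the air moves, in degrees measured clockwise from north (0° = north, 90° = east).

135°

The pressure-gradient force points toward the northeast (bearing 045°).
Geostrophic balance: in the Northern Hemisphere the Coriolis force deflects motion to the right, so the geostrophic wind blows 90° to the right of the pressure-gradient force (low pressure on the left).
Rotating 045° by 90° clockwise gives 135° — the wind blows toward the southeast.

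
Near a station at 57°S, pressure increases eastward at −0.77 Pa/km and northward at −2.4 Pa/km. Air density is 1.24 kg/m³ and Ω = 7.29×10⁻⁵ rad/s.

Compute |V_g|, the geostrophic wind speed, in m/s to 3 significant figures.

16.6 m/s

Coriolis parameter at 57°S:
f = 2Ω sin φ = 2 × 7.29×10⁻⁵ × sin 57° = 1.22×10⁻⁴ s⁻¹
In the Southern Hemisphere f is negative: f = −1.22×10⁻⁴ s⁻¹.
Component geostrophic relations (x east, y north):
u_g = −(1/(fρ)) ∂P/∂y,  v_g = (1/(fρ)) ∂P/∂x
u_g = −(−2.4×10⁻³)/(−1.22×10⁻⁴ × 1.24) = −15.8 m/s;  v_g = (−0.77×10⁻³)/(−1.22×10⁻⁴ × 1.24) = 5.08 m/s
|V_g| = √(u_g² + v_g²) = 16.6 m/s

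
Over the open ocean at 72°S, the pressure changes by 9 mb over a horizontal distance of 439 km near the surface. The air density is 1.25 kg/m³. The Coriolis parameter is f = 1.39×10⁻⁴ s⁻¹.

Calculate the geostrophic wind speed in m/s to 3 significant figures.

Pressure gradient: |∂P/∂n| = 900 Pa / 439000 m = 2.05×10⁻³ Pa/m
Geostrophic balance (pressure-gradient force = Coriolis force):
V_g = (1/(fρ)) |∂P/∂n| = 2.05×10⁻³ / (1.39×10⁻⁴ × 1.25) = 11.8 m/s

11.8 m/s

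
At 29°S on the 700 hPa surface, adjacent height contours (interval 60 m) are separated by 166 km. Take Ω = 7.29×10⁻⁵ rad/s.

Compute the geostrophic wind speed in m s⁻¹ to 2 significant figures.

50 m s⁻¹

Coriolis parameter at 29°S:
f = 2Ω sin φ = 2 × 7.29×10⁻⁵ × sin 29° = 7.07×10⁻⁵ s⁻¹
Height gradient: |∂Z/∂n| = 60 m / 166000 m = 3.61×10⁻⁴
On a pressure surface, geostrophic balance gives V_g = (g/f)|∂Z/∂n|:
V_g = 9.81 × 3.61×10⁻⁴ / 7.07×10⁻⁵ = 50.2 m/s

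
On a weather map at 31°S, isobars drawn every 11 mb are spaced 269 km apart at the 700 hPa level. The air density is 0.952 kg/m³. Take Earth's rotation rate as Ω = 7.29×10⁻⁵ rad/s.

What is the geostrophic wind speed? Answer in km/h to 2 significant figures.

Coriolis parameter at 31°S:
f = 2Ω sin φ = 2 × 7.29×10⁻⁵ × sin 31° = 7.51×10⁻⁵ s⁻¹
Pressure gradient: |∂P/∂n| = 1100 Pa / 269000 m = 4.09×10⁻³ Pa/m
Geostrophic balance (pressure-gradient force = Coriolis force):
V_g = (1/(fρ)) |∂P/∂n| = 4.09×10⁻³ / (7.51×10⁻⁵ × 0.952) = 57.2 m/s
Converting: 57.2 m/s × 3.6 = 210 km/h

210 km/h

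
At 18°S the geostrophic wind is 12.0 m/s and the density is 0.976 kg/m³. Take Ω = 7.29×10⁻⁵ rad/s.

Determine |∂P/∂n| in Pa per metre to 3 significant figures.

5.28×10⁻⁴ Pa/m

Coriolis parameter at 18°S:
f = 2Ω sin φ = 2 × 7.29×10⁻⁵ × sin 18° = 4.51×10⁻⁵ s⁻¹
Geostrophic balance rearranged: |∂P/∂n| = f ρ V_g
|∂P/∂n| = 4.51×10⁻⁵ × 0.976 × 12.0 = 5.28×10⁻⁴ Pa/m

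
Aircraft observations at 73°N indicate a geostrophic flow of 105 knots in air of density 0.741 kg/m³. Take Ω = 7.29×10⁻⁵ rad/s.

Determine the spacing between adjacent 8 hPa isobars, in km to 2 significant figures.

Coriolis parameter at 73°N:
f = 2Ω sin φ = 2 × 7.29×10⁻⁵ × sin 73° = 1.39×10⁻⁴ s⁻¹
Wind speed in SI: 105 knots = 54.0 m/s
Geostrophic balance rearranged: |∂P/∂n| = f ρ V_g
|∂P/∂n| = 1.39×10⁻⁴ × 0.741 × 54.0 = 5.58×10⁻³ Pa/m
Isobar spacing: Δn = ΔP/|∂P/∂n| = 800 Pa / 5.58×10⁻³ Pa/m = 143348 m ≈ 140 km

140 km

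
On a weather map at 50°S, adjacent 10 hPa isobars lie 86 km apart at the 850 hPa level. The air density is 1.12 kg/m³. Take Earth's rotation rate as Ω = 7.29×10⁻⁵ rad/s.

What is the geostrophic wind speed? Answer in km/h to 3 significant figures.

335 km/h

Coriolis parameter at 50°S:
f = 2Ω sin φ = 2 × 7.29×10⁻⁵ × sin 50° = 1.12×10⁻⁴ s⁻¹
Pressure gradient: |∂P/∂n| = 1000 Pa / 86000 m = 1.16×10⁻² Pa/m
Geostrophic balance (pressure-gradient force = Coriolis force):
V_g = (1/(fρ)) |∂P/∂n| = 1.16×10⁻² / (1.12×10⁻⁴ × 1.12) = 93.0 m/s
Converting: 93.0 m/s × 3.6 = 335 km/h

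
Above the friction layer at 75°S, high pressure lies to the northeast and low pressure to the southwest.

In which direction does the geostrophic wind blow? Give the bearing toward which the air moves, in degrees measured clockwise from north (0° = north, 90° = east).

The pressure-gradient force points toward the southwest (bearing 225°).
Geostrophic balance: in the Southern Hemisphere the Coriolis force deflects motion to the left, so the geostrophic wind blows 90° to the left of the pressure-gradient force (low pressure on the right).
Rotating 225° by 90° counterclockwise gives 135° — the wind blows toward the southeast.

135°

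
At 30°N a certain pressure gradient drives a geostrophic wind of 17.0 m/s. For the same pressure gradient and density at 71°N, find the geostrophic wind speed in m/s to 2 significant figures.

With the same pressure gradient and density, V_g ∝ 1/f ∝ 1/sin φ.
V₂ = V₁ · sin φ₁ / sin φ₂ = 17.0 × sin 30° / sin 71°
V₂ = 17.0 × 0.5000/0.9455 = 9.0 m/s

9.0 m/s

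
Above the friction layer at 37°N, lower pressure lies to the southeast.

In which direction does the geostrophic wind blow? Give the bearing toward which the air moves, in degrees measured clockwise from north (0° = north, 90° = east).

225°

The pressure-gradient force points toward the southeast (bearing 135°).
Geostrophic balance: in the Northern Hemisphere the Coriolis force deflects motion to the right, so the geostrophic wind blows 90° to the right of the pressure-gradient force (low pressure on the left).
Rotating 135° by 90° clockwise gives 225° — the wind blows toward the southwest.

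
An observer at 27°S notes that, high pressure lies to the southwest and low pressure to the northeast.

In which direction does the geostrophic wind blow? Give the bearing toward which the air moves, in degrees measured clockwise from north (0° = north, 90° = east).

The pressure-gradient force points toward the northeast (bearing 045°).
Geostrophic balance: in the Southern Hemisphere the Coriolis force deflects motion to the left, so the geostrophic wind blows 90° to the left of the pressure-gradient force (low pressure on the right).
Rotating 045° by 90° counterclockwise gives 315° — the wind blows toward the northwest.

315°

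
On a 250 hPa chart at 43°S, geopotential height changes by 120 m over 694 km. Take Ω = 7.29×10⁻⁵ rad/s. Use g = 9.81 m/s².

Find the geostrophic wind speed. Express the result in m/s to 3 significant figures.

17.1 m/s

Coriolis parameter at 43°S:
f = 2Ω sin φ = 2 × 7.29×10⁻⁵ × sin 43° = 9.94×10⁻⁵ s⁻¹
Height gradient: |∂Z/∂n| = 120 m / 694000 m = 1.73×10⁻⁴
On a pressure surface, geostrophic balance gives V_g = (g/f)|∂Z/∂n|:
V_g = 9.81 × 1.73×10⁻⁴ / 9.94×10⁻⁵ = 17.1 m/s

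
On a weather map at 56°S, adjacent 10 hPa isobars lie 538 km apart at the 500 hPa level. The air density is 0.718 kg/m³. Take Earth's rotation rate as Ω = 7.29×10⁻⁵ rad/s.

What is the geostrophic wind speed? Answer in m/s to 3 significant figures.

Coriolis parameter at 56°S:
f = 2Ω sin φ = 2 × 7.29×10⁻⁵ × sin 56° = 1.21×10⁻⁴ s⁻¹
Pressure gradient: |∂P/∂n| = 1000 Pa / 538000 m = 1.86×10⁻³ Pa/m
Geostrophic balance (pressure-gradient force = Coriolis force):
V_g = (1/(fρ)) |∂P/∂n| = 1.86×10⁻³ / (1.21×10⁻⁴ × 0.718) = 21.4 m/s

21.4 m/s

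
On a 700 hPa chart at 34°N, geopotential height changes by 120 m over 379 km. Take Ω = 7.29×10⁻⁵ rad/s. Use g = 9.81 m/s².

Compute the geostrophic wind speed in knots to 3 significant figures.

Coriolis parameter at 34°N:
f = 2Ω sin φ = 2 × 7.29×10⁻⁵ × sin 34° = 8.15×10⁻⁵ s⁻¹
Height gradient: |∂Z/∂n| = 120 m / 379000 m = 3.17×10⁻⁴
On a pressure surface, geostrophic balance gives V_g = (g/f)|∂Z/∂n|:
V_g = 9.81 × 3.17×10⁻⁴ / 8.15×10⁻⁵ = 38.1 m/s
Converting: 38.1 m/s × 1.944 = 74.1 knots

74.1 knots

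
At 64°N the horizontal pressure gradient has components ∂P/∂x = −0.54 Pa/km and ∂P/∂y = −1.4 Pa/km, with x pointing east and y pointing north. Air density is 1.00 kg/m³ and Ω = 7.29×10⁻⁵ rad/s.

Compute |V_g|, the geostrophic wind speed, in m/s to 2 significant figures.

11 m/s

Coriolis parameter at 64°N:
f = 2Ω sin φ = 2 × 7.29×10⁻⁵ × sin 64° = 1.31×10⁻⁴ s⁻¹
Component geostrophic relations (x east, y north):
u_g = −(1/(fρ)) ∂P/∂y,  v_g = (1/(fρ)) ∂P/∂x
u_g = −(−1.4×10⁻³)/(1.31×10⁻⁴ × 1.00) = 10.7 m/s;  v_g = (−0.54×10⁻³)/(1.31×10⁻⁴ × 1.00) = −4.12 m/s
|V_g| = √(u_g² + v_g²) = 11.5 m/s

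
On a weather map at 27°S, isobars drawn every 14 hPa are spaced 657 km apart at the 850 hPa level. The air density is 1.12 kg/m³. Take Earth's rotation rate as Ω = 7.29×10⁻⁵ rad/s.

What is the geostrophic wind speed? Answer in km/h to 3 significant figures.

103 km/h

Coriolis parameter at 27°S:
f = 2Ω sin φ = 2 × 7.29×10⁻⁵ × sin 27° = 6.62×10⁻⁵ s⁻¹
Pressure gradient: |∂P/∂n| = 1400 Pa / 657000 m = 2.13×10⁻³ Pa/m
Geostrophic balance (pressure-gradient force = Coriolis force):
V_g = (1/(fρ)) |∂P/∂n| = 2.13×10⁻³ / (6.62×10⁻⁵ × 1.12) = 28.7 m/s
Converting: 28.7 m/s × 3.6 = 103 km/h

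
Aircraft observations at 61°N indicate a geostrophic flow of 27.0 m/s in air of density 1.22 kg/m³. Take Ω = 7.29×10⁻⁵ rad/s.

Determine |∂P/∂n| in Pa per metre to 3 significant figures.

4.20×10⁻³ Pa/m

Coriolis parameter at 61°N:
f = 2Ω sin φ = 2 × 7.29×10⁻⁵ × sin 61° = 1.28×10⁻⁴ s⁻¹
Geostrophic balance rearranged: |∂P/∂n| = f ρ V_g
|∂P/∂n| = 1.28×10⁻⁴ × 1.22 × 27.0 = 4.20×10⁻³ Pa/m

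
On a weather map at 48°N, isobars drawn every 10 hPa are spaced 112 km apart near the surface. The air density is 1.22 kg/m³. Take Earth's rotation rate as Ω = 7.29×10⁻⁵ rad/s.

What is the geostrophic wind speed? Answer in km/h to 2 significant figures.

240 km/h

Coriolis parameter at 48°N:
f = 2Ω sin φ = 2 × 7.29×10⁻⁵ × sin 48° = 1.08×10⁻⁴ s⁻¹
Pressure gradient: |∂P/∂n| = 1000 Pa / 112000 m = 8.93×10⁻³ Pa/m
Geostrophic balance (pressure-gradient force = Coriolis force):
V_g = (1/(fρ)) |∂P/∂n| = 8.93×10⁻³ / (1.08×10⁻⁴ × 1.22) = 67.5 m/s
Converting: 67.5 m/s × 3.6 = 240 km/h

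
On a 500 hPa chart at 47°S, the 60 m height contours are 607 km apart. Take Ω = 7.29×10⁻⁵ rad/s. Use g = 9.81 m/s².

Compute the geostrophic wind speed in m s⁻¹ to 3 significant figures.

9.09 m s⁻¹

Coriolis parameter at 47°S:
f = 2Ω sin φ = 2 × 7.29×10⁻⁵ × sin 47° = 1.07×10⁻⁴ s⁻¹
Height gradient: |∂Z/∂n| = 60 m / 607000 m = 9.88×10⁻⁵
On a pressure surface, geostrophic balance gives V_g = (g/f)|∂Z/∂n|:
V_g = 9.81 × 9.88×10⁻⁵ / 1.07×10⁻⁴ = 9.09 m/s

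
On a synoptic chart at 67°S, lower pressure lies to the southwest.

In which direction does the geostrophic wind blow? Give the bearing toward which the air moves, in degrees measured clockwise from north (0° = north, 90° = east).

The pressure-gradient force points toward the southwest (bearing 225°).
Geostrophic balance: in the Southern Hemisphere the Coriolis force deflects motion to the left, so the geostrophic wind blows 90° to the left of the pressure-gradient force (low pressure on the right).
Rotating 225° by 90° counterclockwise gives 135° — the wind blows toward the southeast.

135°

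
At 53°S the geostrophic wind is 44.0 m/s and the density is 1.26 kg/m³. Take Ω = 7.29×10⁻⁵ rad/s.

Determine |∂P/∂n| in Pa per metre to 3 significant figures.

Coriolis parameter at 53°S:
f = 2Ω sin φ = 2 × 7.29×10⁻⁵ × sin 53° = 1.16×10⁻⁴ s⁻¹
Geostrophic balance rearranged: |∂P/∂n| = f ρ V_g
|∂P/∂n| = 1.16×10⁻⁴ × 1.26 × 44.0 = 6.46×10⁻³ Pa/m

6.46×10⁻³ Pa/m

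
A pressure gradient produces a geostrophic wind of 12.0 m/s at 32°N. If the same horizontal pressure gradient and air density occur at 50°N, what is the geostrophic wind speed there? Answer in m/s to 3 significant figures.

8.30 m/s

With the same pressure gradient and density, V_g ∝ 1/f ∝ 1/sin φ.
V₂ = V₁ · sin φ₁ / sin φ₂ = 12.0 × sin 32° / sin 50°
V₂ = 12.0 × 0.5299/0.7660 = 8.30 m/s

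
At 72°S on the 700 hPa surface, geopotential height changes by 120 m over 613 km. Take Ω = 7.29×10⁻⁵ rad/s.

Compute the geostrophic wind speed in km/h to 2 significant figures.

50 km/h

Coriolis parameter at 72°S:
f = 2Ω sin φ = 2 × 7.29×10⁻⁵ × sin 72° = 1.39×10⁻⁴ s⁻¹
Height gradient: |∂Z/∂n| = 120 m / 613000 m = 1.96×10⁻⁴
On a pressure surface, geostrophic balance gives V_g = (g/f)|∂Z/∂n|:
V_g = 9.81 × 1.96×10⁻⁴ / 1.39×10⁻⁴ = 13.8 m/s
Converting: 13.8 m/s × 3.6 = 50 km/h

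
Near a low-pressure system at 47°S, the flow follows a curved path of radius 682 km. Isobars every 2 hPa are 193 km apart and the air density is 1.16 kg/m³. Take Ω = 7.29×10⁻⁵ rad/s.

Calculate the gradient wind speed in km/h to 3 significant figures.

Coriolis parameter at 47°S:
f = 2Ω sin φ = 2 × 7.29×10⁻⁵ × sin 47° = 1.07×10⁻⁴ s⁻¹
Pressure gradient: |∂P/∂n| = 200 Pa / 193000 m = 1.04×10⁻³ Pa/m
Geostrophic speed: V_g = |∂P/∂n|/(fρ) = 1.04×10⁻³/(1.07×10⁻⁴ × 1.16) = 8.38 m/s
Around a low, centrifugal force acts outward with Coriolis, so pressure-gradient force balances both:
(1/ρ)|∂P/∂n| = fV + V²/R  →  V² + fR·V − fR·V_g = 0
With fR = 1.07×10⁻⁴ × 682×10³ m = 72.7 m/s:
V = [−fR + √((fR)² + 4 fR V_g)]/2 = [−72.7 + √(72.7² + 4×72.7×8.38)]/2 = 7.59 m/s
Subgeostrophic (V < V_g = 8.38 m/s), as expected around a low.
Converting: 7.59 m/s × 3.6 = 27.3 km/h

27.3 km/h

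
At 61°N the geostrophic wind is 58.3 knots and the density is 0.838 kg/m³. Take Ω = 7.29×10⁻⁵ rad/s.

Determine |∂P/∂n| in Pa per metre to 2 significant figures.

Coriolis parameter at 61°N:
f = 2Ω sin φ = 2 × 7.29×10⁻⁵ × sin 61° = 1.28×10⁻⁴ s⁻¹
Wind speed in SI: 58.3 knots = 30.0 m/s
Geostrophic balance rearranged: |∂P/∂n| = f ρ V_g
|∂P/∂n| = 1.28×10⁻⁴ × 0.838 × 30.0 = 3.20×10⁻³ Pa/m

3.2×10⁻³ Pa/m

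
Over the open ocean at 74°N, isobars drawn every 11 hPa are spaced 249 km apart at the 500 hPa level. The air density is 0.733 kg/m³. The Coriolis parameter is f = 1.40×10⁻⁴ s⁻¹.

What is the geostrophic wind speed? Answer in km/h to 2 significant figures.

150 km/h

Pressure gradient: |∂P/∂n| = 1100 Pa / 249000 m = 4.42×10⁻³ Pa/m
Geostrophic balance (pressure-gradient force = Coriolis force):
V_g = (1/(fρ)) |∂P/∂n| = 4.42×10⁻³ / (1.40×10⁻⁴ × 0.733) = 43.0 m/s
Converting: 43.0 m/s × 3.6 = 150 km/h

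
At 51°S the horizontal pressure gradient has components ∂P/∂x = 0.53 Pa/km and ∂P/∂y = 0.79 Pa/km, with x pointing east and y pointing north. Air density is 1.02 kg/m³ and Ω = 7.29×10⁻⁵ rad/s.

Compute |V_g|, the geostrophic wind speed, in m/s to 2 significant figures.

Coriolis parameter at 51°S:
f = 2Ω sin φ = 2 × 7.29×10⁻⁵ × sin 51° = 1.13×10⁻⁴ s⁻¹
In the Southern Hemisphere f is negative: f = −1.13×10⁻⁴ s⁻¹.
Component geostrophic relations (x east, y north):
u_g = −(1/(fρ)) ∂P/∂y,  v_g = (1/(fρ)) ∂P/∂x
u_g = −(0.79×10⁻³)/(−1.13×10⁻⁴ × 1.02) = 6.84 m/s;  v_g = (0.53×10⁻³)/(−1.13×10⁻⁴ × 1.02) = −4.59 m/s
|V_g| = √(u_g² + v_g²) = 8.23 m/s

8.2 m/s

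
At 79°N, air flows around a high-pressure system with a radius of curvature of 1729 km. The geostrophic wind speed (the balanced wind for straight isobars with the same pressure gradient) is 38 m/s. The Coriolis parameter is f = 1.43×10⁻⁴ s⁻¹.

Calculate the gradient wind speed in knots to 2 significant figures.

Around a high, pressure-gradient force acts outward with centrifugal, so Coriolis balances both:
fV = (1/ρ)|∂P/∂n| + V²/R  →  V² − fR·V + fR·V_g = 0
With fR = 1.43×10⁻⁴ × 1729×10³ m = 247 m/s:
V = [fR − √((fR)² − 4 fR V_g)]/2 = [247 − √(247² − 4×247×38)]/2 = 46.9 m/s
Supergeostrophic (V > V_g = 38 m/s), as expected around a high.
Converting: 46.9 m/s × 1.944 = 91 knots

91 knots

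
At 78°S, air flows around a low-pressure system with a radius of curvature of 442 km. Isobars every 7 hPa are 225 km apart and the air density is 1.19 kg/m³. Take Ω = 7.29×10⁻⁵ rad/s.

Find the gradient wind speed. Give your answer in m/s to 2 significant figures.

15 m/s

Coriolis parameter at 78°S:
f = 2Ω sin φ = 2 × 7.29×10⁻⁵ × sin 78° = 1.43×10⁻⁴ s⁻¹
Pressure gradient: |∂P/∂n| = 700 Pa / 225000 m = 3.11×10⁻³ Pa/m
Geostrophic speed: V_g = |∂P/∂n|/(fρ) = 3.11×10⁻³/(1.43×10⁻⁴ × 1.19) = 18.3 m/s
Around a low, centrifugal force acts outward with Coriolis, so pressure-gradient force balances both:
(1/ρ)|∂P/∂n| = fV + V²/R  →  V² + fR·V − fR·V_g = 0
With fR = 1.43×10⁻⁴ × 442×10³ m = 63.0 m/s:
V = [−fR + √((fR)² + 4 fR V_g)]/2 = [−63.0 + √(63.0² + 4×63.0×18.3)]/2 = 14.8 m/s
Subgeostrophic (V < V_g = 18.3 m/s), as expected around a low.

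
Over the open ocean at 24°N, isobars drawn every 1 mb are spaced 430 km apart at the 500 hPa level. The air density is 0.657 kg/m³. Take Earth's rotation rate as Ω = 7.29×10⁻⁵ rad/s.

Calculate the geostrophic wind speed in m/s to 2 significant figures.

Coriolis parameter at 24°N:
f = 2Ω sin φ = 2 × 7.29×10⁻⁵ × sin 24° = 5.93×10⁻⁵ s⁻¹
Pressure gradient: |∂P/∂n| = 100 Pa / 430000 m = 2.33×10⁻⁴ Pa/m
Geostrophic balance (pressure-gradient force = Coriolis force):
V_g = (1/(fρ)) |∂P/∂n| = 2.33×10⁻⁴ / (5.93×10⁻⁵ × 0.657) = 5.97 m/s

6.0 m/s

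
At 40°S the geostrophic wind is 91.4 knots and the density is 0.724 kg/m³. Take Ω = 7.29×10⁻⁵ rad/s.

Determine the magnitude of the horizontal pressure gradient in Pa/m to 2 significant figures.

Coriolis parameter at 40°S:
f = 2Ω sin φ = 2 × 7.29×10⁻⁵ × sin 40° = 9.37×10⁻⁵ s⁻¹
Wind speed in SI: 91.4 knots = 47.0 m/s
Geostrophic balance rearranged: |∂P/∂n| = f ρ V_g
|∂P/∂n| = 9.37×10⁻⁵ × 0.724 × 47.0 = 3.19×10⁻³ Pa/m

3.2×10⁻³ Pa/m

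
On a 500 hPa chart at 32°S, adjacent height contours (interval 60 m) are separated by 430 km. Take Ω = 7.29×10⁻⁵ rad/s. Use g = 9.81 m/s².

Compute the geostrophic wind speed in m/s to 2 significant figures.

18 m/s

Coriolis parameter at 32°S:
f = 2Ω sin φ = 2 × 7.29×10⁻⁵ × sin 32° = 7.73×10⁻⁵ s⁻¹
Height gradient: |∂Z/∂n| = 60 m / 430000 m = 1.40×10⁻⁴
On a pressure surface, geostrophic balance gives V_g = (g/f)|∂Z/∂n|:
V_g = 9.81 × 1.40×10⁻⁴ / 7.73×10⁻⁵ = 17.7 m/s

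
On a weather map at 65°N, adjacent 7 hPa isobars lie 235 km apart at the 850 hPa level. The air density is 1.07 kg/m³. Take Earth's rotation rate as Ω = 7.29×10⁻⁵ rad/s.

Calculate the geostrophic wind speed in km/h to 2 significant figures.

Coriolis parameter at 65°N:
f = 2Ω sin φ = 2 × 7.29×10⁻⁵ × sin 65° = 1.32×10⁻⁴ s⁻¹
Pressure gradient: |∂P/∂n| = 700 Pa / 235000 m = 2.98×10⁻³ Pa/m
Geostrophic balance (pressure-gradient force = Coriolis force):
V_g = (1/(fρ)) |∂P/∂n| = 2.98×10⁻³ / (1.32×10⁻⁴ × 1.07) = 21.1 m/s
Converting: 21.1 m/s × 3.6 = 76 km/h

76 km/h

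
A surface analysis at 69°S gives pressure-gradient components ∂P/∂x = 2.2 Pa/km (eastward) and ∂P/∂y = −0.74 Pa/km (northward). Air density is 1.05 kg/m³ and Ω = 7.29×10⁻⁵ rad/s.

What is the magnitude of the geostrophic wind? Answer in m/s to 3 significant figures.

16.2 m/s

Coriolis parameter at 69°S:
f = 2Ω sin φ = 2 × 7.29×10⁻⁵ × sin 69° = 1.36×10⁻⁴ s⁻¹
In the Southern Hemisphere f is negative: f = −1.36×10⁻⁴ s⁻¹.
Component geostrophic relations (x east, y north):
u_g = −(1/(fρ)) ∂P/∂y,  v_g = (1/(fρ)) ∂P/∂x
u_g = −(−0.74×10⁻³)/(−1.36×10⁻⁴ × 1.05) = −5.18 m/s;  v_g = (2.2×10⁻³)/(−1.36×10⁻⁴ × 1.05) = −15.4 m/s
|V_g| = √(u_g² + v_g²) = 16.2 m/s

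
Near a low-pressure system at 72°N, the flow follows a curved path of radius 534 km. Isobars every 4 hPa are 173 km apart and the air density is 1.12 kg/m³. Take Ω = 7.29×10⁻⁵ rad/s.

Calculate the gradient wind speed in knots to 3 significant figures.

24.7 knots

Coriolis parameter at 72°N:
f = 2Ω sin φ = 2 × 7.29×10⁻⁵ × sin 72° = 1.39×10⁻⁴ s⁻¹
Pressure gradient: |∂P/∂n| = 400 Pa / 173000 m = 2.31×10⁻³ Pa/m
Geostrophic speed: V_g = |∂P/∂n|/(fρ) = 2.31×10⁻³/(1.39×10⁻⁴ × 1.12) = 14.9 m/s
Around a low, centrifugal force acts outward with Coriolis, so pressure-gradient force balances both:
(1/ρ)|∂P/∂n| = fV + V²/R  →  V² + fR·V − fR·V_g = 0
With fR = 1.39×10⁻⁴ × 534×10³ m = 74.0 m/s:
V = [−fR + √((fR)² + 4 fR V_g)]/2 = [−74.0 + √(74.0² + 4×74.0×14.9)]/2 = 12.7 m/s
Subgeostrophic (V < V_g = 14.9 m/s), as expected around a low.
Converting: 12.7 m/s × 1.944 = 24.7 knots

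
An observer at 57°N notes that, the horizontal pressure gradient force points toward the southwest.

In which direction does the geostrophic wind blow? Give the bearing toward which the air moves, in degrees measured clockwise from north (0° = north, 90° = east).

315°

The pressure-gradient force points toward the southwest (bearing 225°).
Geostrophic balance: in the Northern Hemisphere the Coriolis force deflects motion to the right, so the geostrophic wind blows 90° to the right of the pressure-gradient force (low pressure on the left).
Rotating 225° by 90° clockwise gives 315° — the wind blows toward the northwest.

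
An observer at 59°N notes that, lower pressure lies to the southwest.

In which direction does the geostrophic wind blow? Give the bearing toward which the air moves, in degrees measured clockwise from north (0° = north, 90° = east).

315°

The pressure-gradient force points toward the southwest (bearing 225°).
Geostrophic balance: in the Northern Hemisphere the Coriolis force deflects motion to the right, so the geostrophic wind blows 90° to the right of the pressure-gradient force (low pressure on the left).
Rotating 225° by 90° clockwise gives 315° — the wind blows toward the northwest.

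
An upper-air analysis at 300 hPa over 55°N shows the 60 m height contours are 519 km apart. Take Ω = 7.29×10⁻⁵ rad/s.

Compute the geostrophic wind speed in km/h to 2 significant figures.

34 km/h

Coriolis parameter at 55°N:
f = 2Ω sin φ = 2 × 7.29×10⁻⁵ × sin 55° = 1.19×10⁻⁴ s⁻¹
Height gradient: |∂Z/∂n| = 60 m / 519000 m = 1.16×10⁻⁴
On a pressure surface, geostrophic balance gives V_g = (g/f)|∂Z/∂n|:
V_g = 9.81 × 1.16×10⁻⁴ / 1.19×10⁻⁴ = 9.50 m/s
Converting: 9.50 m/s × 3.6 = 34 km/h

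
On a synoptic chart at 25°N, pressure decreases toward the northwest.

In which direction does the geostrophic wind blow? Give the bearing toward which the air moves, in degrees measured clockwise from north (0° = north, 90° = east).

045°

The pressure-gradient force points toward the northwest (bearing 315°).
Geostrophic balance: in the Northern Hemisphere the Coriolis force deflects motion to the right, so the geostrophic wind blows 90° to the right of the pressure-gradient force (low pressure on the left).
Rotating 315° by 90° clockwise gives 045° — the wind blows toward the northeast.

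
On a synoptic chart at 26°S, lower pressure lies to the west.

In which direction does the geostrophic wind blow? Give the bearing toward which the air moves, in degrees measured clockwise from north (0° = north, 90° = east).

180°

The pressure-gradient force points toward the west (bearing 270°).
Geostrophic balance: in the Southern Hemisphere the Coriolis force deflects motion to the left, so the geostrophic wind blows 90° to the left of the pressure-gradient force (low pressure on the right).
Rotating 270° by 90° counterclockwise gives 180° — the wind blows toward the south.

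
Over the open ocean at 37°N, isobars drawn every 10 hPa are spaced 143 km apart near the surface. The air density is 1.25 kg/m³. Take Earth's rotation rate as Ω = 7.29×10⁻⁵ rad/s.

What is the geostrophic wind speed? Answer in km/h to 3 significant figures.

230 km/h

Coriolis parameter at 37°N:
f = 2Ω sin φ = 2 × 7.29×10⁻⁵ × sin 37° = 8.77×10⁻⁵ s⁻¹
Pressure gradient: |∂P/∂n| = 1000 Pa / 143000 m = 6.99×10⁻³ Pa/m
Geostrophic balance (pressure-gradient force = Coriolis force):
V_g = (1/(fρ)) |∂P/∂n| = 6.99×10⁻³ / (8.77×10⁻⁵ × 1.25) = 63.8 m/s
Converting: 63.8 m/s × 3.6 = 230 km/h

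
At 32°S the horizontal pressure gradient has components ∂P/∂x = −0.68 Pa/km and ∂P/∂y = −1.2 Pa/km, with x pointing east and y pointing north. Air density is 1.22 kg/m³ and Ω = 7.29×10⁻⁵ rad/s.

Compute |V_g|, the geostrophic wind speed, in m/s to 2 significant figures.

Coriolis parameter at 32°S:
f = 2Ω sin φ = 2 × 7.29×10⁻⁵ × sin 32° = 7.73×10⁻⁵ s⁻¹
In the Southern Hemisphere f is negative: f = −7.73×10⁻⁵ s⁻¹.
Component geostrophic relations (x east, y north):
u_g = −(1/(fρ)) ∂P/∂y,  v_g = (1/(fρ)) ∂P/∂x
u_g = −(−1.2×10⁻³)/(−7.73×10⁻⁵ × 1.22) = −12.7 m/s;  v_g = (−0.68×10⁻³)/(−7.73×10⁻⁵ × 1.22) = 7.21 m/s
|V_g| = √(u_g² + v_g²) = 14.6 m/s

15 m/s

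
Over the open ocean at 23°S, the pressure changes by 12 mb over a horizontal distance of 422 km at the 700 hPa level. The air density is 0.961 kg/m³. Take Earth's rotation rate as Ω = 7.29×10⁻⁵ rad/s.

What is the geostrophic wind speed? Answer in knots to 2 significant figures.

100 knots

Coriolis parameter at 23°S:
f = 2Ω sin φ = 2 × 7.29×10⁻⁵ × sin 23° = 5.70×10⁻⁵ s⁻¹
Pressure gradient: |∂P/∂n| = 1200 Pa / 422000 m = 2.84×10⁻³ Pa/m
Geostrophic balance (pressure-gradient force = Coriolis force):
V_g = (1/(fρ)) |∂P/∂n| = 2.84×10⁻³ / (5.70×10⁻⁵ × 0.961) = 51.9 m/s
Converting: 51.9 m/s × 1.944 = 100 knots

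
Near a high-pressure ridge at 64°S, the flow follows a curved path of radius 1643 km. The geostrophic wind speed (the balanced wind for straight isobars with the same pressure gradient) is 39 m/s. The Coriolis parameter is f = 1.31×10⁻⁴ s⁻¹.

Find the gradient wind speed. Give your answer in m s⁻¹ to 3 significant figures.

51.2 m s⁻¹

Around a high, pressure-gradient force acts outward with centrifugal, so Coriolis balances both:
fV = (1/ρ)|∂P/∂n| + V²/R  →  V² − fR·V + fR·V_g = 0
With fR = 1.31×10⁻⁴ × 1643×10³ m = 215 m/s:
V = [fR − √((fR)² − 4 fR V_g)]/2 = [215 − √(215² − 4×215×39)]/2 = 51.2 m/s
Supergeostrophic (V > V_g = 39 m/s), as expected around a high.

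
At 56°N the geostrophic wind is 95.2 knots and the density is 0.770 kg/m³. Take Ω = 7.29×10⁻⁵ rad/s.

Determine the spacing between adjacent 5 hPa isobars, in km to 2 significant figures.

Coriolis parameter at 56°N:
f = 2Ω sin φ = 2 × 7.29×10⁻⁵ × sin 56° = 1.21×10⁻⁴ s⁻¹
Wind speed in SI: 95.2 knots = 49.0 m/s
Geostrophic balance rearranged: |∂P/∂n| = f ρ V_g
|∂P/∂n| = 1.21×10⁻⁴ × 0.770 × 49.0 = 4.56×10⁻³ Pa/m
Isobar spacing: Δn = ΔP/|∂P/∂n| = 500 Pa / 4.56×10⁻³ Pa/m = 109691 m ≈ 110 km

110 km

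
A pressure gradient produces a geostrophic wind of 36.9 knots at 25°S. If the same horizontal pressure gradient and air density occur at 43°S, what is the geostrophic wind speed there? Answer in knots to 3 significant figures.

22.9 knots

With the same pressure gradient and density, V_g ∝ 1/f ∝ 1/sin φ.
V₂ = V₁ · sin φ₁ / sin φ₂ = 36.9 × sin 25° / sin 43°
V₂ = 36.9 × 0.4226/0.6820 = 22.9 knots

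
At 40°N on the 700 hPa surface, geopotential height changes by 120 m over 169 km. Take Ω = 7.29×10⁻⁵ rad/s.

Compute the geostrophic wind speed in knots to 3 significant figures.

144 knots

Coriolis parameter at 40°N:
f = 2Ω sin φ = 2 × 7.29×10⁻⁵ × sin 40° = 9.37×10⁻⁵ s⁻¹
Height gradient: |∂Z/∂n| = 120 m / 169000 m = 7.10×10⁻⁴
On a pressure surface, geostrophic balance gives V_g = (g/f)|∂Z/∂n|:
V_g = 9.81 × 7.10×10⁻⁴ / 9.37×10⁻⁵ = 74.3 m/s
Converting: 74.3 m/s × 1.944 = 144 knots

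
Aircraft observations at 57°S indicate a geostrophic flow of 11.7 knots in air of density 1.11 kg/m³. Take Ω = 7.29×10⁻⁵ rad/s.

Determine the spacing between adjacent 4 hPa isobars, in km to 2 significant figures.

Coriolis parameter at 57°S:
f = 2Ω sin φ = 2 × 7.29×10⁻⁵ × sin 57° = 1.22×10⁻⁴ s⁻¹
Wind speed in SI: 11.7 knots = 6.02 m/s
Geostrophic balance rearranged: |∂P/∂n| = f ρ V_g
|∂P/∂n| = 1.22×10⁻⁴ × 1.11 × 6.02 = 8.17×10⁻⁴ Pa/m
Isobar spacing: Δn = ΔP/|∂P/∂n| = 400 Pa / 8.17×10⁻⁴ Pa/m = 489626 m ≈ 490 km

490 km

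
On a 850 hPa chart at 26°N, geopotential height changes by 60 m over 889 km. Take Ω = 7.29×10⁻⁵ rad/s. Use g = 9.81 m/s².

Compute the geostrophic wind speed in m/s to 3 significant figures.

10.4 m/s

Coriolis parameter at 26°N:
f = 2Ω sin φ = 2 × 7.29×10⁻⁵ × sin 26° = 6.39×10⁻⁵ s⁻¹
Height gradient: |∂Z/∂n| = 60 m / 889000 m = 6.75×10⁻⁵
On a pressure surface, geostrophic balance gives V_g = (g/f)|∂Z/∂n|:
V_g = 9.81 × 6.75×10⁻⁵ / 6.39×10⁻⁵ = 10.4 m/s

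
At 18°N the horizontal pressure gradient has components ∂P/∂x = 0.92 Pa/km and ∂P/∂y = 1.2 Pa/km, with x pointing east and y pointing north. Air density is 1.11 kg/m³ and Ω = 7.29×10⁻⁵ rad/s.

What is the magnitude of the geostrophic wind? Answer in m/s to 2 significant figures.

Coriolis parameter at 18°N:
f = 2Ω sin φ = 2 × 7.29×10⁻⁵ × sin 18° = 4.51×10⁻⁵ s⁻¹
Component geostrophic relations (x east, y north):
u_g = −(1/(fρ)) ∂P/∂y,  v_g = (1/(fρ)) ∂P/∂x
u_g = −(1.2×10⁻³)/(4.51×10⁻⁵ × 1.11) = −24.0 m/s;  v_g = (0.92×10⁻³)/(4.51×10⁻⁵ × 1.11) = 18.4 m/s
|V_g| = √(u_g² + v_g²) = 30.2 m/s

30 m/s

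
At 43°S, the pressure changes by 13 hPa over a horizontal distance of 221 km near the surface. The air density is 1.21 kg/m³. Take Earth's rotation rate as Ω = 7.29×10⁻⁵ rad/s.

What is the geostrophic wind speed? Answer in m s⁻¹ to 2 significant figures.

49 m s⁻¹

Coriolis parameter at 43°S:
f = 2Ω sin φ = 2 × 7.29×10⁻⁵ × sin 43° = 9.94×10⁻⁵ s⁻¹
Pressure gradient: |∂P/∂n| = 1300 Pa / 221000 m = 5.88×10⁻³ Pa/m
Geostrophic balance (pressure-gradient force = Coriolis force):
V_g = (1/(fρ)) |∂P/∂n| = 5.88×10⁻³ / (9.94×10⁻⁵ × 1.21) = 48.9 m/s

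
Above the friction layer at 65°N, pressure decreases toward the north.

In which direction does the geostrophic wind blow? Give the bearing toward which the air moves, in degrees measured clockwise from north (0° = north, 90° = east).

The pressure-gradient force points toward the north (bearing 000°).
Geostrophic balance: in the Northern Hemisphere the Coriolis force deflects motion to the right, so the geostrophic wind blows 90° to the right of the pressure-gradient force (low pressure on the left).
Rotating 000° by 90° clockwise gives 090° — the wind blows toward the east.

090°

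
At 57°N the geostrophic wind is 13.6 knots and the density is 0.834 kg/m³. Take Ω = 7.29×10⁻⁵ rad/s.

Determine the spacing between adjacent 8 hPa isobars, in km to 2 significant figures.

Coriolis parameter at 57°N:
f = 2Ω sin φ = 2 × 7.29×10⁻⁵ × sin 57° = 1.22×10⁻⁴ s⁻¹
Wind speed in SI: 13.6 knots = 7.00 m/s
Geostrophic balance rearranged: |∂P/∂n| = f ρ V_g
|∂P/∂n| = 1.22×10⁻⁴ × 0.834 × 7.00 = 7.13×10⁻⁴ Pa/m
Isobar spacing: Δn = ΔP/|∂P/∂n| = 800 Pa / 7.13×10⁻⁴ Pa/m = 1121238 m ≈ 1100 km

1100 km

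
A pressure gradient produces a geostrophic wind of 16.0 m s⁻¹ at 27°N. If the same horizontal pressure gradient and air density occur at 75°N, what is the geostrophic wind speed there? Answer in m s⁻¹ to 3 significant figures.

7.52 m s⁻¹

With the same pressure gradient and density, V_g ∝ 1/f ∝ 1/sin φ.
V₂ = V₁ · sin φ₁ / sin φ₂ = 16.0 × sin 27° / sin 75°
V₂ = 16.0 × 0.4540/0.9659 = 7.52 m s⁻¹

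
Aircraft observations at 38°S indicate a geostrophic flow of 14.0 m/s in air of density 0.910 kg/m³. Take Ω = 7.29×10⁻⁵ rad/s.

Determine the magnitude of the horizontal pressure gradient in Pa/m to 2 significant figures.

Coriolis parameter at 38°S:
f = 2Ω sin φ = 2 × 7.29×10⁻⁵ × sin 38° = 8.98×10⁻⁵ s⁻¹
Geostrophic balance rearranged: |∂P/∂n| = f ρ V_g
|∂P/∂n| = 8.98×10⁻⁵ × 0.910 × 14.0 = 1.14×10⁻³ Pa/m

1.1×10⁻³ Pa/m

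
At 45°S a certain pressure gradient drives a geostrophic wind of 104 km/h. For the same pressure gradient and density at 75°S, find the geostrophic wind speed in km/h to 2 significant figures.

With the same pressure gradient and density, V_g ∝ 1/f ∝ 1/sin φ.
V₂ = V₁ · sin φ₁ / sin φ₂ = 104 × sin 45° / sin 75°
V₂ = 104 × 0.7071/0.9659 = 76 km/h

76 km/h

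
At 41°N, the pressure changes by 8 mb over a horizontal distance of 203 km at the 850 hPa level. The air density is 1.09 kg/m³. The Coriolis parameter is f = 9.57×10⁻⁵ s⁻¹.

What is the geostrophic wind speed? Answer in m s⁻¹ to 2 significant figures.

38 m s⁻¹

Pressure gradient: |∂P/∂n| = 800 Pa / 203000 m = 3.94×10⁻³ Pa/m
Geostrophic balance (pressure-gradient force = Coriolis force):
V_g = (1/(fρ)) |∂P/∂n| = 3.94×10⁻³ / (9.57×10⁻⁵ × 1.09) = 37.8 m/s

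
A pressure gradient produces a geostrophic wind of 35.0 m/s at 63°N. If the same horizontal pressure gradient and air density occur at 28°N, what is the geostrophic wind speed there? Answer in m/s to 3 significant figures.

With the same pressure gradient and density, V_g ∝ 1/f ∝ 1/sin φ.
V₂ = V₁ · sin φ₁ / sin φ₂ = 35.0 × sin 63° / sin 28°
V₂ = 35.0 × 0.8910/0.4695 = 66.4 m/s

66.4 m/s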